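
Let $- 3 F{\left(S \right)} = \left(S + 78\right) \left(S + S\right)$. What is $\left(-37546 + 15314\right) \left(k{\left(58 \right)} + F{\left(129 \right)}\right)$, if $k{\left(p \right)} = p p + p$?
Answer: $319696160$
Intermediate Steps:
$F{\left(S \right)} = - \frac{2 S \left(78 + S\right)}{3}$ ($F{\left(S \right)} = - \frac{\left(S + 78\right) \left(S + S\right)}{3} = - \frac{\left(78 + S\right) 2 S}{3} = - \frac{2 S \left(78 + S\right)}{3}$)
$k{\left(p \right)} = p + p^{2}$ ($k{\left(p \right)} = p^{2} + p = p + p^{2}$)
$\left(-37546 + 15314\right) \left(k{\left(58 \right)} + F{\left(129 \right)}\right) = \left(-37546 + 15314\right) \left(58 \left(1 + 58\right) - 86 \left(78 + 129\right)\right) = - 22232 \left(58 \cdot 59 - 86 \cdot 207\right) = - 22232 \left(3422 - 17802\right) = \left(-22232\right) \left(-14380\right) = 319696160$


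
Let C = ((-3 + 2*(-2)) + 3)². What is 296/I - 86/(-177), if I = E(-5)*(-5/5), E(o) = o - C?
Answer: 6022/413 ≈ 14.581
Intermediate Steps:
C = 16 (C = ((-3 - 4) + 3)² = (-7 + 3)² = (-4)² = 16)
E(o) = -16 + o (E(o) = o - 1*16 = o - 16 = -16 + o)
I = 21 (I = (-16 - 5)*(-5/5) = -(-105)/5 = -21*(-1) = 21)
296/I - 86/(-177) = 296/21 - 86/(-177) = 296*(1/21) - 86*(-1/177) = 296/21 + 86/177 = 6022/413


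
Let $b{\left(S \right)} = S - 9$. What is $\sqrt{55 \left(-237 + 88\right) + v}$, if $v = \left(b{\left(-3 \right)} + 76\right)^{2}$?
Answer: $i \sqrt{4099} \approx 64.023 i$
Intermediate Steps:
$b{\left(S \right)} = -9 + S$
$v = 4096$ ($v = \left(\left(-9 - 3\right) + 76\right)^{2} = \left(-12 + 76\right)^{2} = 64^{2} = 4096$)
$\sqrt{55 \left(-237 + 88\right) + v} = \sqrt{55 \left(-237 + 88\right) + 4096} = \sqrt{55 \left(-149\right) + 4096} = \sqrt{-8195 + 4096} = \sqrt{-4099} = i \sqrt{4099}$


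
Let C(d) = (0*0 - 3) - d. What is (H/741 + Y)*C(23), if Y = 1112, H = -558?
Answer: -548956/19 ≈ -28892.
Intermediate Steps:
C(d) = -3 - d (C(d) = (0 - 3) - d = -3 - d)
(H/741 + Y)*C(23) = (-558/741 + 1112)*(-3 - 1*23) = (-558*1/741 + 1112)*(-3 - 23) = (-186/247 + 1112)*(-26) = (274478/247)*(-26) = -548956/19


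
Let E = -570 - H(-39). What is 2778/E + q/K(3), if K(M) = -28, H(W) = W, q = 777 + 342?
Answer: -223991/4956 ≈ -45.196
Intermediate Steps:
q = 1119
E = -531 (E = -570 - 1*(-39) = -570 + 39 = -531)
2778/E + q/K(3) = 2778/(-531) + 1119/(-28) = 2778*(-1/531) + 1119*(-1/28) = -926/177 - 1119/28 = -223991/4956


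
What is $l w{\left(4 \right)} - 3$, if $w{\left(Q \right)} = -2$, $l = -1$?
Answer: $-1$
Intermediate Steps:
$l w{\left(4 \right)} - 3 = \left(-1\right) \left(-2\right) - 3 = 2 - 3 = -1$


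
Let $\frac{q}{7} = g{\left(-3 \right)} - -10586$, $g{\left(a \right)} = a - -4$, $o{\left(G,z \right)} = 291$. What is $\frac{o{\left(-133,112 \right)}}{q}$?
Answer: $\frac{97}{24703} \approx 0.0039266$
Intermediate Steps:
$g{\left(a \right)} = 4 + a$ ($g{\left(a \right)} = a + 4 = 4 + a$)
$q = 74109$ ($q = 7 \left(\left(4 - 3\right) - -10586\right) = 7 \left(1 + 10586\right) = 7 \cdot 10587 = 74109$)
$\frac{o{\left(-133,112 \right)}}{q} = \frac{291}{74109} = 291 \cdot \frac{1}{74109} = \frac{97}{24703}$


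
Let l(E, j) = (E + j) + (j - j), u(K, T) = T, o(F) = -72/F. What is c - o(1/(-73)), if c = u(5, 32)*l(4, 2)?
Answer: -5064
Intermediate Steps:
l(E, j) = E + j (l(E, j) = (E + j) + 0 = E + j)
c = 192 (c = 32*(4 + 2) = 32*6 = 192)
c - o(1/(-73)) = 192 - (-72)/(1/(-73)) = 192 - (-72)/(-1/73) = 192 - (-72)*(-73) = 192 - 1*5256 = 192 - 5256 = -5064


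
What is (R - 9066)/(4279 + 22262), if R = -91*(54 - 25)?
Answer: -11705/26541 ≈ -0.44102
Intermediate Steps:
R = -2639 (R = -91*29 = -2639)
(R - 9066)/(4279 + 22262) = (-2639 - 9066)/(4279 + 22262) = -11705/26541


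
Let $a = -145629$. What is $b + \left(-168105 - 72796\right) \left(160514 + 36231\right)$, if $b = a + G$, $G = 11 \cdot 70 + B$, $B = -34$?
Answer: $-47396212138$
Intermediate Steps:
$G = 736$ ($G = 11 \cdot 70 - 34 = 770 - 34 = 736$)
$b = -144893$ ($b = -145629 + 736 = -144893$)
$b + \left(-168105 - 72796\right) \left(160514 + 36231\right) = -144893 + \left(-168105 - 72796\right) \left(160514 + 36231\right) = -144893 - 47396067245 = -47396212138$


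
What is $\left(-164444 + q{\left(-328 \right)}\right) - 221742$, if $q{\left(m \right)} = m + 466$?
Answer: $-386048$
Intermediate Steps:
$q{\left(m \right)} = 466 + m$
$\left(-164444 + q{\left(-328 \right)}\right) - 221742 = \left(-164444 + \left(466 - 328\right)\right) - 221742 = \left(-164444 + 138\right) - 221742 = -164306 - 221742 = -386048$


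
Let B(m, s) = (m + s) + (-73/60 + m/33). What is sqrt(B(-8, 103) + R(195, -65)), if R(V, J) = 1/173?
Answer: sqrt(33877082305)/19030 ≈ 9.6720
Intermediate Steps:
B(m, s) = -73/60 + s + 34*m/33 (B(m, s) = (m + s) + (-73*1/60 + m*(1/33)) = (m + s) + (-73/60 + m/33) = -73/60 + s + 34*m/33)
R(V, J) = 1/173
sqrt(B(-8, 103) + R(195, -65)) = sqrt((-73/60 + 103 + (34/33)*(-8)) + 1/173) = sqrt((-73/60 + 103 - 272/33) + 1/173) = sqrt(20579/220 + 1/173) = sqrt(3560387/38060) = sqrt(33877082305)/19030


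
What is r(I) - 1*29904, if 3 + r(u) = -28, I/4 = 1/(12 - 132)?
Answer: -29935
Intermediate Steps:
I = -1/30 (I = 4/(12 - 132) = 4/(-120) = 4*(-1/120) = -1/30 ≈ -0.033333)
r(u) = -31 (r(u) = -3 - 28 = -31)
r(I) - 1*29904 = -31 - 1*29904 = -31 - 29904 = -29935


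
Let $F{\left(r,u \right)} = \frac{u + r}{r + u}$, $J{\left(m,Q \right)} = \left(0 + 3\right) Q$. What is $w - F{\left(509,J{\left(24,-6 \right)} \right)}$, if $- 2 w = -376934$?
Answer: $188466$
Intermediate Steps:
$w = 188467$ ($w = \left(- \frac{1}{2}\right) \left(-376934\right) = 188467$)
$J{\left(m,Q \right)} = 3 Q$
$F{\left(r,u \right)} = 1$ ($F{\left(r,u \right)} = \frac{r + u}{r + u} = 1$)
$w - F{\left(509,J{\left(24,-6 \right)} \right)} = 188467 - 1 = 188466$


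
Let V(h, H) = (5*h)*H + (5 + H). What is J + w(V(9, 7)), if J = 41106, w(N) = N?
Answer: 41433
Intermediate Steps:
V(h, H) = 5 + H + 5*H*h (V(h, H) = 5*H*h + (5 + H) = 5 + H + 5*H*h)
J + w(V(9, 7)) = 41106 + (5 + 7 + 5*7*9) = 41106 + (5 + 7 + 315) = 41106 + 327 = 41433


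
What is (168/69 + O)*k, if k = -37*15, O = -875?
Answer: 11138295/23 ≈ 4.8427e+5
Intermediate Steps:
k = -555
(168/69 + O)*k = (168/69 - 875)*(-555) = (168*(1/69) - 875)*(-555) = (56/23 - 875)*(-555) = -20069/23*(-555) = 11138295/23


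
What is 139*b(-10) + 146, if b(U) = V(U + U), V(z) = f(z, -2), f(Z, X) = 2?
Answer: 424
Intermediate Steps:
V(z) = 2
b(U) = 2
139*b(-10) + 146 = 139*2 + 146 = 278 + 146 = 424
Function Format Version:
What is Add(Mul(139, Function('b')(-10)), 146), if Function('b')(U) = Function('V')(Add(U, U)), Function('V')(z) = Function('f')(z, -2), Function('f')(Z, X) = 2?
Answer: 424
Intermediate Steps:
Function('V')(z) = 2
Function('b')(U) = 2
Add(Mul(139, Function('b')(-10)), 146) = Add(Mul(139, 2), 146) = Add(278, 146) = 424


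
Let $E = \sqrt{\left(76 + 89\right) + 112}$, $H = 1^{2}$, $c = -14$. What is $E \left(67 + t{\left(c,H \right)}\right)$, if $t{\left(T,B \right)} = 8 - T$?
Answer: $89 \sqrt{277} \approx 1481.3$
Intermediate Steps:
$H = 1$
$E = \sqrt{277}$ ($E = \sqrt{165 + 112} = \sqrt{277} \approx 16.643$)
$E \left(67 + t{\left(c,H \right)}\right) = \sqrt{277} \left(67 + \left(8 - -14\right)\right) = \sqrt{277} \left(67 + \left(8 + 14\right)\right) = \sqrt{277} \left(67 + 22\right) = \sqrt{277} \cdot 89 = 89 \sqrt{277}$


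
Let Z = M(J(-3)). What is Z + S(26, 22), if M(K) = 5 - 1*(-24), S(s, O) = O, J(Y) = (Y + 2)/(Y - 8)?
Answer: 51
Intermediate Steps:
J(Y) = (2 + Y)/(-8 + Y)
M(K) = 29 (M(K) = 5 + 24 = 29)
Z = 29
Z + S(26, 22) = 29 + 22 = 51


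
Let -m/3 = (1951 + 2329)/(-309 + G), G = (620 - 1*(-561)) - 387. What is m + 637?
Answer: 59221/97 ≈ 610.53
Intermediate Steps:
G = 794 (G = (620 + 561) - 387 = 1181 - 387 = 794)
m = -2568/97 (m = -3*(1951 + 2329)/(-309 + 794) = -12840/485 = -3*856/97 = -2568/97 ≈ -26.474)
m + 637 = -2568/97 + 637 = 59221/97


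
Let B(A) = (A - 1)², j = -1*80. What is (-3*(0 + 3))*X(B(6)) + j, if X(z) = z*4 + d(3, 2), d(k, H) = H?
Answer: -998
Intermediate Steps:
j = -80
B(A) = (-1 + A)²
X(z) = 2 + 4*z (X(z) = z*4 + 2 = 4*z + 2 = 2 + 4*z)
(-3*(0 + 3))*X(B(6)) + j = (-3*(0 + 3))*(2 + 4*(-1 + 6)²) - 80 = (-3*3)*(2 + 4*5²) - 80 = -9*(2 + 4*25) - 80 = -9*(2 + 100) - 80 = -9*102 - 80 = -918 - 80 = -998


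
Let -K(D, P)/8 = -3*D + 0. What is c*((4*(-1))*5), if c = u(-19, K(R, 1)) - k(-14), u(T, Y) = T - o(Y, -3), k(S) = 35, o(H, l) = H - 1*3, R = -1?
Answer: 540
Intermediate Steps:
o(H, l) = -3 + H (o(H, l) = H - 3 = -3 + H)
K(D, P) = 24*D (K(D, P) = -8*(-3*D + 0) = -(-24)*D = 24*D)
u(T, Y) = 3 + T - Y (u(T, Y) = T - (-3 + Y) = T + (3 - Y) = 3 + T - Y)
c = -27 (c = (3 - 19 - 24*(-1)) - 1*35 = (3 - 19 - 1*(-24)) - 35 = (3 - 19 + 24) - 35 = 8 - 35 = -27)
c*((4*(-1))*5) = -27*4*(-1)*5 = -(-108)*5 = -27*(-20) = 540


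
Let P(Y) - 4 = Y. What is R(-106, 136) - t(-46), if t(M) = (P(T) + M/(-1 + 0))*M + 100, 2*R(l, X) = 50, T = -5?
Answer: 1995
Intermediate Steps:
R(l, X) = 25 (R(l, X) = (½)*50 = 25)
P(Y) = 4 + Y
t(M) = 100 + M*(-1 - M) (t(M) = ((4 - 5) + M/(-1 + 0))*M + 100 = (-1 + M/(-1))*M + 100 = (-1 + M*(-1))*M + 100 = (-1 - M)*M + 100 = M*(-1 - M) + 100 = 100 + M*(-1 - M))
R(-106, 136) - t(-46) = 25 - (100 - 1*(-46) - 1*(-46)²) = 25 - (100 + 46 - 1*2116) = 25 - (100 + 46 - 2116) = 25 - 1*(-1970) = 25 + 1970 = 1995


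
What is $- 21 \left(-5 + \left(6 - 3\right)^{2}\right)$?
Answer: $-84$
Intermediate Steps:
$- 21 \left(-5 + \left(6 - 3\right)^{2}\right) = - 21 \left(-5 + 3^{2}\right) = - 21 \left(-5 + 9\right) = \left(-21\right) 4 = -84$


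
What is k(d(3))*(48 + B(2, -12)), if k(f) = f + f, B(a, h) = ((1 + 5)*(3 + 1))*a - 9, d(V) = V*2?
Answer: 1044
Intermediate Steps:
d(V) = 2*V
B(a, h) = -9 + 24*a (B(a, h) = (6*4)*a - 9 = 24*a - 9 = -9 + 24*a)
k(f) = 2*f
k(d(3))*(48 + B(2, -12)) = (2*(2*3))*(48 + (-9 + 24*2)) = (2*6)*(48 + (-9 + 48)) = 12*(48 + 39) = 12*87 = 1044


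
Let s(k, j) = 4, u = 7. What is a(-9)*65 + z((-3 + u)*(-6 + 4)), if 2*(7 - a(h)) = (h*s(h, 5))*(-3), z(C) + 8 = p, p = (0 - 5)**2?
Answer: -3038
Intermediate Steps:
p = 25 (p = (-5)**2 = 25)
z(C) = 17 (z(C) = -8 + 25 = 17)
a(h) = 7 + 6*h (a(h) = 7 - h*4*(-3)/2 = 7 - 4*h*(-3)/2 = 7 - (-6)*h = 7 + 6*h)
a(-9)*65 + z((-3 + u)*(-6 + 4)) = (7 + 6*(-9))*65 + 17 = (7 - 54)*65 + 17 = -47*65 + 17 = -3055 + 17 = -3038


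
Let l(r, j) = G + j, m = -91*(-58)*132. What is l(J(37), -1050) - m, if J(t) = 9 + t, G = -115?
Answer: -697861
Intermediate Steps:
m = 696696 (m = 5278*132 = 696696)
l(r, j) = -115 + j
l(J(37), -1050) - m = (-115 - 1050) - 1*696696 = -1165 - 696696 = -697861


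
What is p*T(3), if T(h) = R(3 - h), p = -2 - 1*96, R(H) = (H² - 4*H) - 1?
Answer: 98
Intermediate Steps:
R(H) = -1 + H² - 4*H
p = -98 (p = -2 - 96 = -98)
T(h) = -13 + (3 - h)² + 4*h (T(h) = -1 + (3 - h)² - 4*(3 - h) = -1 + (3 - h)² + (-12 + 4*h) = -13 + (3 - h)² + 4*h)
p*T(3) = -98*(-4 + 3² - 2*3) = -98*(-4 + 9 - 6) = -98*(-1) = 98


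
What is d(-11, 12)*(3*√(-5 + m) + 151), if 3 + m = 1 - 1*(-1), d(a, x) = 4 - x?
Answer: -1208 - 24*I*√6 ≈ -1208.0 - 58.788*I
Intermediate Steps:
m = -1 (m = -3 + (1 - 1*(-1)) = -3 + (1 + 1) = -3 + 2 = -1)
d(-11, 12)*(3*√(-5 + m) + 151) = (4 - 1*12)*(3*√(-5 - 1) + 151) = (4 - 12)*(3*√(-6) + 151) = -8*(3*(I*√6) + 151) = -8*(3*I*√6 + 151) = -8*(151 + 3*I*√6) = -1208 - 24*I*√6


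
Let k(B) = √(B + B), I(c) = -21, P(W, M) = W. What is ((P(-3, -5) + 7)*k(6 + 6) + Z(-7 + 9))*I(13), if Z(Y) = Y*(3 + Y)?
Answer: -210 - 168*√6 ≈ -621.51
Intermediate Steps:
k(B) = √2*√B (k(B) = √(2*B) = √2*√B)
((P(-3, -5) + 7)*k(6 + 6) + Z(-7 + 9))*I(13) = ((-3 + 7)*(√2*√(6 + 6)) + (-7 + 9)*(3 + (-7 + 9)))*(-21) = (4*(√2*√12) + 2*(3 + 2))*(-21) = (4*(√2*(2*√3)) + 2*5)*(-21) = (4*(2*√6) + 10)*(-21) = (8*√6 + 10)*(-21) = (10 + 8*√6)*(-21) = -210 - 168*√6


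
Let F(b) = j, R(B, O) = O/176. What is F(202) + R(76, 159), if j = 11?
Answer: 2095/176 ≈ 11.903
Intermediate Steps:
R(B, O) = O/176 (R(B, O) = O*(1/176) = O/176)
F(b) = 11
F(202) + R(76, 159) = 11 + (1/176)*159 = 11 + 159/176 = 2095/176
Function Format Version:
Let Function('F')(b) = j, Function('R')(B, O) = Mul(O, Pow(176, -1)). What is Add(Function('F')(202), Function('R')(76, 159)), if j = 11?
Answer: Rational(2095, 176) ≈ 11.903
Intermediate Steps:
Function('R')(B, O) = Mul(Rational(1, 176), O) (Function('R')(B, O) = Mul(O, Rational(1, 176)) = Mul(Rational(1, 176), O))
Function('F')(b) = 11
Add(Function('F')(202), Function('R')(76, 159)) = Add(11, Mul(Rational(1, 176), 159)) = Add(11, Rational(159, 176)) = Rational(2095, 176)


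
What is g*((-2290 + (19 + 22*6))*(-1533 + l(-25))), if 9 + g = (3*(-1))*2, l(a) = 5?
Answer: -49025880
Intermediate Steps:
g = -15 (g = -9 + (3*(-1))*2 = -9 - 3*2 = -9 - 6 = -15)
g*((-2290 + (19 + 22*6))*(-1533 + l(-25))) = -15*(-2290 + (19 + 22*6))*(-1533 + 5) = -15*(-2290 + (19 + 132))*(-1528) = -15*(-2290 + 151)*(-1528) = -(-32085)*(-1528) = -15*3268392 = -49025880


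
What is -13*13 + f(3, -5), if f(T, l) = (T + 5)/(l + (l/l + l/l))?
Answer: -515/3 ≈ -171.67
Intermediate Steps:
f(T, l) = (5 + T)/(2 + l) (f(T, l) = (5 + T)/(l + (1 + 1)) = (5 + T)/(l + 2) = (5 + T)/(2 + l))
-13*13 + f(3, -5) = -13*13 + (5 + 3)/(2 - 5) = -169 + 8/(-3) = -169 - 1/3*8 = -169 - 8/3 = -515/3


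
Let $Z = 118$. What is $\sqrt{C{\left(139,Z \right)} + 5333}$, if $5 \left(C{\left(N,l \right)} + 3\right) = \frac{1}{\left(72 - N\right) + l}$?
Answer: $\frac{\sqrt{346583505}}{255} \approx 73.007$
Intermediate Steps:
$C{\left(N,l \right)} = -3 + \frac{1}{5 \left(72 + l - N\right)}$ ($C{\left(N,l \right)} = -3 + \frac{1}{5 \left(\left(72 - N\right) + l\right)} = -3 + \frac{1}{5 \left(72 + l - N\right)}$)
$\sqrt{C{\left(139,Z \right)} + 5333} = \sqrt{\frac{- \frac{1079}{5} - 354 + 3 \cdot 139}{72 + 118 - 139} + 5333} = \sqrt{\frac{- \frac{1079}{5} - 354 + 417}{72 + 118 - 139} + 5333} = \sqrt{\frac{1}{51} \left(- \frac{764}{5}\right) + 5333} = \sqrt{- \frac{764}{255} + 5333} = \sqrt{\frac{1359151}{255}} = \frac{\sqrt{346583505}}{255}$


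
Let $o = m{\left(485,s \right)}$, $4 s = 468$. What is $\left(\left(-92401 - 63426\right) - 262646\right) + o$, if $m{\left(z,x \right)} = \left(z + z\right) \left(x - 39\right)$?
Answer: $-342813$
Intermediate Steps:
$s = 117$ ($s = \frac{1}{4} \cdot 468 = 117$)
$m{\left(z,x \right)} = 2 z \left(-39 + x\right)$
$o = 75660$ ($o = 2 \cdot 485 \left(-39 + 117\right) = 2 \cdot 485 \cdot 78 = 75660$)
$\left(\left(-92401 - 63426\right) - 262646\right) + o = \left(\left(-92401 - 63426\right) - 262646\right) + 75660 = \left(-155827 - 262646\right) + 75660 = -418473 + 75660 = -342813$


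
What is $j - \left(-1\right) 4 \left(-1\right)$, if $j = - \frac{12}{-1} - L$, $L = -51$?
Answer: $59$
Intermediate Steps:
$j = 63$ ($j = - \frac{12}{-1} - -51 = \left(-12\right) \left(-1\right) + 51 = 12 + 51 = 63$)
$j - \left(-1\right) 4 \left(-1\right) = 63 - \left(-1\right) 4 \left(-1\right) = 63 - \left(-4\right) \left(-1\right) = 63 - 4 = 59$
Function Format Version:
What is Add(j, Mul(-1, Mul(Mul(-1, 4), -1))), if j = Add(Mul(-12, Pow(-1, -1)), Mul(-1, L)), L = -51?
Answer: 59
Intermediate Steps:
j = 63 (j = Add(Mul(-12, Pow(-1, -1)), Mul(-1, -51)) = Add(Mul(-12, -1), 51) = Add(12, 51) = 63)
Add(j, Mul(-1, Mul(Mul(-1, 4), -1))) = Add(63, Mul(-1, Mul(Mul(-1, 4), -1))) = Add(63, Mul(-1, Mul(-4, -1))) = Add(63, Mul(-1, 4)) = Add(63, -4) = 59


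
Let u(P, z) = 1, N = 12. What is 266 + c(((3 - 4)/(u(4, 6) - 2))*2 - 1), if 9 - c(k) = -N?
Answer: 287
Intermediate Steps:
c(k) = 21 (c(k) = 9 - (-1)*12 = 9 - 1*(-12) = 9 + 12 = 21)
266 + c(((3 - 4)/(u(4, 6) - 2))*2 - 1) = 266 + 21 = 287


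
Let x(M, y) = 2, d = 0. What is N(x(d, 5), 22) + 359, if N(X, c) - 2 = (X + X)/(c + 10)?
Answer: 2889/8 ≈ 361.13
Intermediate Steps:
N(X, c) = 2 + 2*X/(10 + c) (N(X, c) = 2 + (X + X)/(c + 10) = 2 + (2*X)/(10 + c) = 2 + 2*X/(10 + c))
N(x(d, 5), 22) + 359 = 2*(10 + 2 + 22)/(10 + 22) + 359 = 2*34/32 + 359 = 2*(1/32)*34 + 359 = 17/8 + 359 = 2889/8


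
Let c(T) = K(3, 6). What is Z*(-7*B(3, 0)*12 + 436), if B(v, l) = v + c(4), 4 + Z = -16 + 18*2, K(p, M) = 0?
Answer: 2944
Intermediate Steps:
Z = 16 (Z = -4 + (-16 + 18*2) = -4 + (-16 + 36) = -4 + 20 = 16)
c(T) = 0
B(v, l) = v (B(v, l) = v + 0 = v)
Z*(-7*B(3, 0)*12 + 436) = 16*(-7*3*12 + 436) = 16*(-21*12 + 436) = 16*(-252 + 436) = 16*184 = 2944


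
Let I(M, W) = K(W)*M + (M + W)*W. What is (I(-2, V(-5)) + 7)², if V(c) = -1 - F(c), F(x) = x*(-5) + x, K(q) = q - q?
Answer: 240100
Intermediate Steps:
K(q) = 0
F(x) = -4*x (F(x) = -5*x + x = -4*x)
V(c) = -1 + 4*c (V(c) = -1 - (-4)*c = -1 + 4*c)
I(M, W) = W*(M + W) (I(M, W) = 0*M + (M + W)*W = 0 + W*(M + W) = W*(M + W))
(I(-2, V(-5)) + 7)² = ((-1 + 4*(-5))*(-2 + (-1 + 4*(-5))) + 7)² = ((-1 - 20)*(-2 + (-1 - 20)) + 7)² = (-21*(-2 - 21) + 7)² = (-21*(-23) + 7)² = (483 + 7)² = 490² = 240100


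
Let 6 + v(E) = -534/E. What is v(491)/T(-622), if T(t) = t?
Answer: 1740/152701 ≈ 0.011395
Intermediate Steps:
v(E) = -6 - 534/E
v(491)/T(-622) = (-6 - 534/491)/(-622) = (-6 - 534*1/491)*(-1/622) = (-6 - 534/491)*(-1/622) = -3480/491*(-1/622) = 1740/152701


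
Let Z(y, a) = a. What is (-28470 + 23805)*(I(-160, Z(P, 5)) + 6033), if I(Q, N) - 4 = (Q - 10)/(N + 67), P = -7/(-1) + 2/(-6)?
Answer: -337819085/12 ≈ -2.8152e+7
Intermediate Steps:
P = 20/3 (P = -7*(-1) + 2*(-⅙) = 7 - ⅓ = 20/3 ≈ 6.6667)
I(Q, N) = 4 + (-10 + Q)/(67 + N) (I(Q, N) = 4 + (Q - 10)/(N + 67) = 4 + (-10 + Q)/(67 + N))
(-28470 + 23805)*(I(-160, Z(P, 5)) + 6033) = (-28470 + 23805)*((258 - 160 + 4*5)/(67 + 5) + 6033) = -4665*((258 - 160 + 20)/72 + 6033) = -4665*((1/72)*118 + 6033) = -4665*(59/36 + 6033) = -4665*217247/36 = -337819085/12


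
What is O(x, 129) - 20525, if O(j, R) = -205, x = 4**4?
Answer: -20730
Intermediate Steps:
x = 256
O(x, 129) - 20525 = -205 - 20525 = -20730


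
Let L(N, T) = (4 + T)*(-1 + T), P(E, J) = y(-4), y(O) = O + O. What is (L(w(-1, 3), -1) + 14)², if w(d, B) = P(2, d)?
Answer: 64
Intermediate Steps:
y(O) = 2*O
P(E, J) = -8 (P(E, J) = 2*(-4) = -8)
w(d, B) = -8
L(N, T) = (-1 + T)*(4 + T)
(L(w(-1, 3), -1) + 14)² = ((-4 + (-1)² + 3*(-1)) + 14)² = ((-4 + 1 - 3) + 14)² = (-6 + 14)² = 8² = 64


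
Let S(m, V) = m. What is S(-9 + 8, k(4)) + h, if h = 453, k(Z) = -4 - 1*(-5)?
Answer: 452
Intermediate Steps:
k(Z) = 1 (k(Z) = -4 + 5 = 1)
S(-9 + 8, k(4)) + h = (-9 + 8) + 453 = -1 + 453 = 452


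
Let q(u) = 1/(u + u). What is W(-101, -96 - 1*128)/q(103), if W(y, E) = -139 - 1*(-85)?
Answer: -11124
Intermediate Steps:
W(y, E) = -54 (W(y, E) = -139 + 85 = -54)
q(u) = 1/(2*u)
W(-101, -96 - 1*128)/q(103) = -54/((1/2)/103) = -54/((1/2)*(1/103)) = -54/1/206 = -54*206 = -11124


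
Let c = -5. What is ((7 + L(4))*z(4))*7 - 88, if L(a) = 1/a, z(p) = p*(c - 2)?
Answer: -1509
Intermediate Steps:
z(p) = -7*p (z(p) = p*(-5 - 2) = p*(-7) = -7*p)
((7 + L(4))*z(4))*7 - 88 = ((7 + 1/4)*(-7*4))*7 - 88 = ((7 + ¼)*(-28))*7 - 88 = ((29/4)*(-28))*7 - 88 = -203*7 - 88 = -1421 - 88 = -1509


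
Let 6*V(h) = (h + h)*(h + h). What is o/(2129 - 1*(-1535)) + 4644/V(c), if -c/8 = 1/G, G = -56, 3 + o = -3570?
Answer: 1250644203/3664 ≈ 3.4133e+5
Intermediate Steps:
o = -3573 (o = -3 - 3570 = -3573)
c = 1/7 (c = -8/(-56) = -8*(-1/56) = 1/7 ≈ 0.14286)
V(h) = 2*h**2/3 (V(h) = ((h + h)*(h + h))/6 = ((2*h)*(2*h))/6 = (4*h**2)/6 = 2*h**2/3)
o/(2129 - 1*(-1535)) + 4644/V(c) = -3573/(2129 - 1*(-1535)) + 4644/((2*(1/7)**2/3)) = -3573/(2129 + 1535) + 4644/(((2/3)*(1/49))) = -3573/3664 + 4644/(2/147) = -3573*1/3664 + 4644*(147/2) = -3573/3664 + 341334 = 1250644203/3664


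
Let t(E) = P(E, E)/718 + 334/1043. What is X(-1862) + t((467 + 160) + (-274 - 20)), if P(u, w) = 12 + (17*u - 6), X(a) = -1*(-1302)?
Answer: 981184441/748874 ≈ 1310.2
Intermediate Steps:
X(a) = 1302
P(u, w) = 6 + 17*u (P(u, w) = 12 + (-6 + 17*u) = 6 + 17*u)
t(E) = 123035/374437 + 17*E/718 (t(E) = (6 + 17*E)/718 + 334/1043 = (6 + 17*E)*(1/718) + 334*(1/1043) = (3/359 + 17*E/718) + 334/1043 = 123035/374437 + 17*E/718)
X(-1862) + t((467 + 160) + (-274 - 20)) = 1302 + (123035/374437 + 17*((467 + 160) + (-274 - 20))/718) = 1302 + (123035/374437 + 17*(627 - 294)/718) = 1302 + (123035/374437 + (17/718)*333) = 1302 + (123035/374437 + 5661/718) = 1302 + 6150493/748874 = 981184441/748874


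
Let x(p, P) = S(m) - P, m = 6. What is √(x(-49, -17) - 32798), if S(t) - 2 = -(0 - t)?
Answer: I*√32773 ≈ 181.03*I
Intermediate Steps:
S(t) = 2 + t (S(t) = 2 - (0 - t) = 2 - (-1)*t = 2 + t)
x(p, P) = 8 - P (x(p, P) = (2 + 6) - P = 8 - P)
√(x(-49, -17) - 32798) = √((8 - 1*(-17)) - 32798) = √((8 + 17) - 32798) = √(25 - 32798) = √(-32773) = I*√32773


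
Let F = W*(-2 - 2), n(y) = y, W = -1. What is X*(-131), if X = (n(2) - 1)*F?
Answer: -524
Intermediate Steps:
F = 4 (F = -(-2 - 2) = -1*(-4) = 4)
X = 4 (X = (2 - 1)*4 = 1*4 = 4)
X*(-131) = 4*(-131) = -524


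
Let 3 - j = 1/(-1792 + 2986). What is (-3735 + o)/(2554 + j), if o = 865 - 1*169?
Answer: -3628566/3053057 ≈ -1.1885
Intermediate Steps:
o = 696 (o = 865 - 169 = 696)
j = 3581/1194 (j = 3 - 1/(-1792 + 2986) = 3 - 1/1194 = 3581/1194 ≈ 2.9992)
(-3735 + o)/(2554 + j) = (-3735 + 696)/(2554 + 3581/1194) = -3039/3053057/1194 = -3039*1194/3053057 = -3628566/3053057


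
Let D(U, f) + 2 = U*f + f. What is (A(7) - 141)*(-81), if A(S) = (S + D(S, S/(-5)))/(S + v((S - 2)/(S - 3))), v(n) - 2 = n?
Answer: 2351349/205 ≈ 11470.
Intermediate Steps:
v(n) = 2 + n
D(U, f) = -2 + f + U*f (D(U, f) = -2 + (U*f + f) = -2 + (f + U*f) = -2 + f + U*f)
A(S) = (-2 - S²/5 + 4*S/5)/(2 + S + (-2 + S)/(-3 + S)) (A(S) = (S + (-2 + S/(-5) + S*(S/(-5))))/(S + (2 + (S - 2)/(S - 3))) = (S + (-2 + S*(-⅕) + S*(S*(-⅕))))/(S + (2 + (-2 + S)/(-3 + S))) = (S + (-2 - S/5 + S*(-S/5)))/(S + (2 + (-2 + S)/(-3 + S))) = (S + (-2 - S/5 - S²/5))/(2 + S + (-2 + S)/(-3 + S)) = (-2 - S²/5 + 4*S/5)/(2 + S + (-2 + S)/(-3 + S)))
(A(7) - 141)*(-81) = ((30 - 1*7³ - 22*7 + 7*7²)/(5*(-8 + 7²)) - 141)*(-81) = ((30 - 1*343 - 154 + 7*49)/(5*(-8 + 49)) - 141)*(-81) = ((⅕)*(30 - 343 - 154 + 343)/41 - 141)*(-81) = ((⅕)*(1/41)*(-124) - 141)*(-81) = (-124/205 - 141)*(-81) = -29029/205*(-81) = 2351349/205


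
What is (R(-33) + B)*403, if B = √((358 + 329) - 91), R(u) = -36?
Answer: -14508 + 806*√149 ≈ -4669.5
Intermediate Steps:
B = 2*√149 (B = √(687 - 91) = √596 = 2*√149 ≈ 24.413)
(R(-33) + B)*403 = (-36 + 2*√149)*403 = -14508 + 806*√149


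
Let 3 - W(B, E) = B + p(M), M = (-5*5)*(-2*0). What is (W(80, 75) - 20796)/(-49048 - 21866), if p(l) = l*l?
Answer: 20873/70914 ≈ 0.29434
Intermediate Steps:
M = 0 (M = -25*0 = 0)
p(l) = l**2
W(B, E) = 3 - B (W(B, E) = 3 - (B + 0**2) = 3 - (B + 0) = 3 - B)
(W(80, 75) - 20796)/(-49048 - 21866) = ((3 - 1*80) - 20796)/(-49048 - 21866) = ((3 - 80) - 20796)/(-70914) = (-77 - 20796)*(-1/70914) = -20873*(-1/70914) = 20873/70914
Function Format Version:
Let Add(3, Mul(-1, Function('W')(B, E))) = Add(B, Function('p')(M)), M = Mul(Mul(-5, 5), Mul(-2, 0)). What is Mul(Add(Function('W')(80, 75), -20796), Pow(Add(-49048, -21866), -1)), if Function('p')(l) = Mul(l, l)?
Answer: Rational(20873, 70914) ≈ 0.29434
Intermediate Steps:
M = 0 (M = Mul(-25, 0) = 0)
Function('p')(l) = Pow(l, 2)
Function('W')(B, E) = Add(3, Mul(-1, B)) (Function('W')(B, E) = Add(3, Mul(-1, Add(B, Pow(0, 2)))) = Add(3, Mul(-1, Add(B, 0))) = Add(3, Mul(-1, B)))
Mul(Add(Function('W')(80, 75), -20796), Pow(Add(-49048, -21866), -1)) = Mul(Add(Add(3, Mul(-1, 80)), -20796), Pow(Add(-49048, -21866), -1)) = Mul(Add(Add(3, -80), -20796), Pow(-70914, -1)) = Mul(Add(-77, -20796), Rational(-1, 70914)) = Mul(-20873, Rational(-1, 70914)) = Rational(20873, 70914)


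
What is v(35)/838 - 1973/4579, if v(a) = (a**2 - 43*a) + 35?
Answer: -2775229/3837202 ≈ -0.72324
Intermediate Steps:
v(a) = 35 + a**2 - 43*a
v(35)/838 - 1973/4579 = (35 + 35**2 - 43*35)/838 - 1973/4579 = (35 + 1225 - 1505)*(1/838) - 1973*1/4579 = -245*1/838 - 1973/4579 = -245/838 - 1973/4579 = -2775229/3837202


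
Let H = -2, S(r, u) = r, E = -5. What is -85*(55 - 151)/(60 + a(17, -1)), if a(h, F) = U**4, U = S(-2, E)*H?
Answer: 2040/79 ≈ 25.823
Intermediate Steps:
U = 4 (U = -2*(-2) = 4)
a(h, F) = 256 (a(h, F) = 4**4 = 256)
-85*(55 - 151)/(60 + a(17, -1)) = -85*(55 - 151)/(60 + 256) = -(-8160)/316 = -85*(-24/79) = 2040/79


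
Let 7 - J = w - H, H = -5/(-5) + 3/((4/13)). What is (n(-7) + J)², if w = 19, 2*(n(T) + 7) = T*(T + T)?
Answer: 26569/16 ≈ 1660.6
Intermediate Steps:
n(T) = -7 + T² (n(T) = -7 + (T*(T + T))/2 = -7 + (T*(2*T))/2 = -7 + (2*T²)/2 = -7 + T²)
H = 43/4 (H = -5*(-⅕) + 3/((4*(1/13))) = 1 + 3/(4/13) = 1 + 3*(13/4) = 1 + 39/4 = 43/4 ≈ 10.750)
J = -5/4 (J = 7 - (19 - 1*43/4) = 7 - (19 - 43/4) = 7 - 1*33/4 = 7 - 33/4 = -5/4 ≈ -1.2500)
(n(-7) + J)² = ((-7 + (-7)²) - 5/4)² = ((-7 + 49) - 5/4)² = (42 - 5/4)² = (163/4)² = 26569/16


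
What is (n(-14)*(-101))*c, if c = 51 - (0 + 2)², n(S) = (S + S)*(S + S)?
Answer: -3721648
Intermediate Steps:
n(S) = 4*S² (n(S) = (2*S)*(2*S) = 4*S²)
c = 47 (c = 51 - 1*2² = 51 - 1*4 = 51 - 4 = 47)
(n(-14)*(-101))*c = ((4*(-14)²)*(-101))*47 = ((4*196)*(-101))*47 = (784*(-101))*47 = -79184*47 = -3721648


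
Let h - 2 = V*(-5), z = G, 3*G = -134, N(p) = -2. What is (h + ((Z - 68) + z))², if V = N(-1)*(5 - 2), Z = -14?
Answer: 80656/9 ≈ 8961.8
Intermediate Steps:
G = -134/3 (G = (⅓)*(-134) = -134/3 ≈ -44.667)
z = -134/3 ≈ -44.667
V = -6 (V = -2*(5 - 2) = -2*3 = -6)
h = 32 (h = 2 - 6*(-5) = 2 + 30 = 32)
(h + ((Z - 68) + z))² = (32 + ((-14 - 68) - 134/3))² = (32 + (-82 - 134/3))² = (32 - 380/3)² = (-284/3)² = 80656/9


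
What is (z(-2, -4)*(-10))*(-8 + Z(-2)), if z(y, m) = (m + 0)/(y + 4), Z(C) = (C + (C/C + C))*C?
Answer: -40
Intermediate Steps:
Z(C) = C*(1 + 2*C) (Z(C) = (C + (1 + C))*C = (1 + 2*C)*C = C*(1 + 2*C))
z(y, m) = m/(4 + y)
(z(-2, -4)*(-10))*(-8 + Z(-2)) = (-4/(4 - 2)*(-10))*(-8 - 2*(1 + 2*(-2))) = (-4/2*(-10))*(-8 - 2*(1 - 4)) = (-4*1/2*(-10))*(-8 - 2*(-3)) = (-2*(-10))*(-8 + 6) = 20*(-2) = -40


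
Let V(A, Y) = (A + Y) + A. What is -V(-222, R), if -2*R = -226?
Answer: 331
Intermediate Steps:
R = 113 (R = -½*(-226) = 113)
V(A, Y) = Y + 2*A
-V(-222, R) = -(113 + 2*(-222)) = -(113 - 444) = -1*(-331) = 331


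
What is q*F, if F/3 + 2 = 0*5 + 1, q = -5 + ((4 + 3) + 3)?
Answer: -15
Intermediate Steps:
q = 5 (q = -5 + (7 + 3) = -5 + 10 = 5)
F = -3 (F = -6 + 3*(0*5 + 1) = -6 + 3*(0 + 1) = -6 + 3*1 = -6 + 3 = -3)
q*F = 5*(-3) = -15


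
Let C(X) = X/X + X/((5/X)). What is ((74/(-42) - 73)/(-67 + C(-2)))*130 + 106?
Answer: 873088/3423 ≈ 255.07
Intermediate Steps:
C(X) = 1 + X**2/5 (C(X) = 1 + X*(X/5) = 1 + X**2/5)
((74/(-42) - 73)/(-67 + C(-2)))*130 + 106 = ((74/(-42) - 73)/(-67 + (1 + (1/5)*(-2)**2)))*130 + 106 = ((74*(-1/42) - 73)/(-67 + (1 + (1/5)*4)))*130 + 106 = ((-37/21 - 73)/(-67 + (1 + 4/5)))*130 + 106 = -1570/(21*(-67 + 9/5))*130 + 106 = -1570/(21*(-326/5))*130 + 106 = -1570/21*(-5/326)*130 + 106 = (3925/3423)*130 + 106 = 510250/3423 + 106 = 873088/3423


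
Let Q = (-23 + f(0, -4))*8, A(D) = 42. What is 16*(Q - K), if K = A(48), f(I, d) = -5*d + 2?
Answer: -800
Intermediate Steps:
f(I, d) = 2 - 5*d
K = 42
Q = -8 (Q = (-23 + (2 - 5*(-4)))*8 = (-23 + (2 + 20))*8 = (-23 + 22)*8 = -1*8 = -8)
16*(Q - K) = 16*(-8 - 1*42) = 16*(-8 - 42) = 16*(-50) = -800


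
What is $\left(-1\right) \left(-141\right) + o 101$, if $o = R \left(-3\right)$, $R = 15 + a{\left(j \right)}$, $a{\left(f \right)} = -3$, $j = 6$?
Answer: $-3495$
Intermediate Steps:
$R = 12$ ($R = 15 - 3 = 12$)
$o = -36$ ($o = 12 \left(-3\right) = -36$)
$\left(-1\right) \left(-141\right) + o 101 = \left(-1\right) \left(-141\right) - 3636 = 141 - 3636 = -3495$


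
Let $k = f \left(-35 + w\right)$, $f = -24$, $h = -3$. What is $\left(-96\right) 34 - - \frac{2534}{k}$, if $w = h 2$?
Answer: $- \frac{1604621}{492} \approx -3261.4$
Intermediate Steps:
$w = -6$ ($w = \left(-3\right) 2 = -6$)
$k = 984$ ($k = - 24 \left(-35 - 6\right) = \left(-24\right) \left(-41\right) = 984$)
$\left(-96\right) 34 - - \frac{2534}{k} = \left(-96\right) 34 - - \frac{2534}{984} = -3264 - \left(-2534\right) \frac{1}{984} = -3264 - - \frac{1267}{492} = -3264 + \frac{1267}{492} = - \frac{1604621}{492}$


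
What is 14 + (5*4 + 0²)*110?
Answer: 2214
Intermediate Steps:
14 + (5*4 + 0²)*110 = 14 + (20 + 0)*110 = 14 + 20*110 = 14 + 2200 = 2214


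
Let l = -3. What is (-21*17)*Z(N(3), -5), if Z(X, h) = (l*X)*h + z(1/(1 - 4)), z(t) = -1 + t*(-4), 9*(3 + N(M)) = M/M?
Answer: 15351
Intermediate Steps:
N(M) = -26/9 (N(M) = -3 + (M/M)/9 = -3 + (1/9)*1 = -3 + 1/9 = -26/9)
z(t) = -1 - 4*t
Z(X, h) = 1/3 - 3*X*h (Z(X, h) = (-3*X)*h + (-1 - 4/(1 - 4)) = -3*X*h + (-1 - 4/(-3)) = -3*X*h + (-1 - 4*(-1/3)) = -3*X*h + (-1 + 4/3) = -3*X*h + 1/3 = 1/3 - 3*X*h)
(-21*17)*Z(N(3), -5) = (-21*17)*(1/3 - 3*(-26/9)*(-5)) = -357*(1/3 - 130/3) = -357*(-43) = 15351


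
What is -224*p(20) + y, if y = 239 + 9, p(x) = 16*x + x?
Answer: -75912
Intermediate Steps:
p(x) = 17*x
y = 248
-224*p(20) + y = -3808*20 + 248 = -224*340 + 248 = -76160 + 248 = -75912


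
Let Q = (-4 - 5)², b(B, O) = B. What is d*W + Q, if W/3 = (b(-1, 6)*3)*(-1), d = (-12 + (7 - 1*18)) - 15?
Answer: -261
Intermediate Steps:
d = -38 (d = (-12 + (7 - 18)) - 15 = (-12 - 11) - 15 = -23 - 15 = -38)
Q = 81 (Q = (-9)² = 81)
W = 9 (W = 3*(-1*3*(-1)) = 3*(-3*(-1)) = 3*3 = 9)
d*W + Q = -38*9 + 81 = -342 + 81 = -261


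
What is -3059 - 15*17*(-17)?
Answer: 1276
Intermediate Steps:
-3059 - 15*17*(-17) = -3059 - 255*(-17) = -3059 - 1*(-4335) = -3059 + 4335 = 1276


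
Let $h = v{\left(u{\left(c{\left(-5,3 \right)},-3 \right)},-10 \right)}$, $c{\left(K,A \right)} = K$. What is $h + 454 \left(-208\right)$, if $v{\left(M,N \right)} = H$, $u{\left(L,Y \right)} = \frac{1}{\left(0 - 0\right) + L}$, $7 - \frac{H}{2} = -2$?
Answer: $-94414$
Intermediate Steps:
$H = 18$ ($H = 14 - -4 = 14 + 4 = 18$)
$u{\left(L,Y \right)} = \frac{1}{L}$ ($u{\left(L,Y \right)} = \frac{1}{\left(0 + 0\right) + L} = \frac{1}{0 + L} = \frac{1}{L}$)
$v{\left(M,N \right)} = 18$
$h = 18$
$h + 454 \left(-208\right) = 18 + 454 \left(-208\right) = 18 - 94432 = -94414$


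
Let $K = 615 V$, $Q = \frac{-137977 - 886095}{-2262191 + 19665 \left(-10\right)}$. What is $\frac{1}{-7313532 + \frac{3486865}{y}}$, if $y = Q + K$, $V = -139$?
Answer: $- \frac{30027571259}{219608828091637283} \approx -1.3673 \cdot 10^{-7}$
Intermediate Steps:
$Q = \frac{146296}{351263}$ ($Q = - \frac{1024072}{-2262191 - 196650} = - \frac{1024072}{-2458841} = \left(-1024072\right) \left(- \frac{1}{2458841}\right) = \frac{146296}{351263} \approx 0.41649$)
$K = -85485$ ($K = 615 \left(-139\right) = -85485$)
$y = - \frac{30027571259}{351263}$ ($y = \frac{146296}{351263} - 85485 = - \frac{30027571259}{351263} \approx -85485.0$)
$\frac{1}{-7313532 + \frac{3486865}{y}} = \frac{1}{-7313532 + \frac{3486865}{- \frac{30027571259}{351263}}} = \frac{1}{-7313532 + 3486865 \left(- \frac{351263}{30027571259}\right)} = \frac{1}{-7313532 - \frac{1224806660495}{30027571259}} = \frac{1}{- \frac{219608828091637283}{30027571259}} = - \frac{30027571259}{219608828091637283}$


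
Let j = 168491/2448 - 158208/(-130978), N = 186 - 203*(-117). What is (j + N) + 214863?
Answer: 38294944747291/160317072 ≈ 2.3887e+5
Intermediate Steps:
N = 23937 (N = 186 + 23751 = 23937)
j = 11227953691/160317072 (j = 168491*(1/2448) - 158208*(-1/130978) = 168491/2448 + 79104/65489 = 11227953691/160317072 ≈ 70.036)
(j + N) + 214863 = (11227953691/160317072 + 23937) + 214863 = 3848737706155/160317072 + 214863 = 38294944747291/160317072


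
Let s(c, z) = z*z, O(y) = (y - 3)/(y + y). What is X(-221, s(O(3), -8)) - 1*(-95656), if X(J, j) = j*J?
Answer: 81512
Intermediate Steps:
O(y) = (-3 + y)/(2*y) (O(y) = (-3 + y)/((2*y)) = (-3 + y)*(1/(2*y)) = (-3 + y)/(2*y))
s(c, z) = z²
X(J, j) = J*j
X(-221, s(O(3), -8)) - 1*(-95656) = -221*(-8)² - 1*(-95656) = -221*64 + 95656 = -14144 + 95656 = 81512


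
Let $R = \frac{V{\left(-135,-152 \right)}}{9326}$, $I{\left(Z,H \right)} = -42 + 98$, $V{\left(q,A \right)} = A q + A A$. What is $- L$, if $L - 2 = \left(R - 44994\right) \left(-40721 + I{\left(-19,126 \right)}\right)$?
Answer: $- \frac{8530915573976}{4663} \approx -1.8295 \cdot 10^{9}$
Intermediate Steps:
$V{\left(q,A \right)} = A^{2} + A q$ ($V{\left(q,A \right)} = A q + A^{2} = A^{2} + A q$)
$I{\left(Z,H \right)} = 56$
$R = \frac{21812}{4663}$ ($R = \frac{\left(-152\right) \left(-152 - 135\right)}{9326} = \left(-152\right) \left(-287\right) \frac{1}{9326} = 43624 \cdot \frac{1}{9326} = \frac{21812}{4663} \approx 4.6777$)
$L = \frac{8530915573976}{4663}$ ($L = 2 + \left(\frac{21812}{4663} - 44994\right) \left(-40721 + 56\right) = 2 - - \frac{8530915564650}{4663} = 2 + \frac{8530915564650}{4663} = \frac{8530915573976}{4663} \approx 1.8295 \cdot 10^{9}$)
$- L = \left(-1\right) \frac{8530915573976}{4663} = - \frac{8530915573976}{4663}$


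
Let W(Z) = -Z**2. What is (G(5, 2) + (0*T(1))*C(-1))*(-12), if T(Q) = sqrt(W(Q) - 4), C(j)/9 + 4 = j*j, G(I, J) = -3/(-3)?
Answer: -12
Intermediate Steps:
G(I, J) = 1 (G(I, J) = -3*(-1/3) = 1)
C(j) = -36 + 9*j**2 (C(j) = -36 + 9*(j*j) = -36 + 9*j**2)
T(Q) = sqrt(-4 - Q**2) (T(Q) = sqrt(-Q**2 - 4) = sqrt(-4 - Q**2))
(G(5, 2) + (0*T(1))*C(-1))*(-12) = (1 + (0*sqrt(-4 - 1*1**2))*(-36 + 9*(-1)**2))*(-12) = (1 + (0*sqrt(-4 - 1*1))*(-36 + 9*1))*(-12) = (1 + (0*sqrt(-4 - 1))*(-36 + 9))*(-12) = (1 + (0*sqrt(-5))*(-27))*(-12) = (1 + (0*(I*sqrt(5)))*(-27))*(-12) = (1 + 0*(-27))*(-12) = (1 + 0)*(-12) = 1*(-12) = -12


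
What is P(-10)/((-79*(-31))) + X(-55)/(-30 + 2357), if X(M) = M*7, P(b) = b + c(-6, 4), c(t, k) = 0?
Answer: -966135/5698823 ≈ -0.16953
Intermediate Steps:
P(b) = b (P(b) = b + 0 = b)
X(M) = 7*M
P(-10)/((-79*(-31))) + X(-55)/(-30 + 2357) = -10/((-79*(-31))) + (7*(-55))/(-30 + 2357) = -10/2449 - 385/2327 = -966135/5698823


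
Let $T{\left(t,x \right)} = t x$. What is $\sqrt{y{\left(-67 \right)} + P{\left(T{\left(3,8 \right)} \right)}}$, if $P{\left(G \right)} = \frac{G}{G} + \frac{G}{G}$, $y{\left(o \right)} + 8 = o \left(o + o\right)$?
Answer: $2 \sqrt{2243} \approx 94.721$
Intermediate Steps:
$y{\left(o \right)} = -8 + 2 o^{2}$ ($y{\left(o \right)} = -8 + o \left(o + o\right) = -8 + o 2 o = -8 + 2 o^{2}$)
$P{\left(G \right)} = 2$ ($P{\left(G \right)} = 1 + 1 = 2$)
$\sqrt{y{\left(-67 \right)} + P{\left(T{\left(3,8 \right)} \right)}} = \sqrt{\left(-8 + 2 \left(-67\right)^{2}\right) + 2} = \sqrt{\left(-8 + 2 \cdot 4489\right) + 2} = \sqrt{\left(-8 + 8978\right) + 2} = \sqrt{8970 + 2} = \sqrt{8972} = 2 \sqrt{2243}$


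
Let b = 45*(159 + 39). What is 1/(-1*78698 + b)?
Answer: -1/69788 ≈ -1.4329e-5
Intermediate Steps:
b = 8910 (b = 45*198 = 8910)
1/(-1*78698 + b) = 1/(-1*78698 + 8910) = 1/(-78698 + 8910) = 1/(-69788) = -1/69788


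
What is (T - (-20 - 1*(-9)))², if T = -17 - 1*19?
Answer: 625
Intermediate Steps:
T = -36 (T = -17 - 19 = -36)
(T - (-20 - 1*(-9)))² = (-36 - (-20 - 1*(-9)))² = (-36 - (-20 + 9))² = (-36 - 1*(-11))² = (-36 + 11)² = (-25)² = 625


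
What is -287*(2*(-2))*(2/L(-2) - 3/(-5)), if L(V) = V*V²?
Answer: 2009/5 ≈ 401.80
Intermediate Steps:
L(V) = V³
-287*(2*(-2))*(2/L(-2) - 3/(-5)) = -287*(2*(-2))*(2/((-2)³) - 3/(-5)) = -287*(-4*(2/(-8) - 3*(-⅕))) = -287*(-4*(2*(-⅛) + ⅗)) = -287*(-4*(-¼ + ⅗)) = -287*(-4*7/20) = -(-2009)/5 = -287*(-7/5) = 2009/5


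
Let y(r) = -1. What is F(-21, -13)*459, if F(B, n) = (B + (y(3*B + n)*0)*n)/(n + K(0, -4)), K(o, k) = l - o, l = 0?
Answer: 9639/13 ≈ 741.46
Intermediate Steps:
K(o, k) = -o (K(o, k) = 0 - o = -o)
F(B, n) = B/n (F(B, n) = (B + (-1*0)*n)/(n - 1*0) = (B + 0*n)/(n + 0) = (B + 0)/n = B/n)
F(-21, -13)*459 = -21/(-13)*459 = -21*(-1/13)*459 = (21/13)*459 = 9639/13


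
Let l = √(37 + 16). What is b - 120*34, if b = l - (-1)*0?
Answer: -4080 + √53 ≈ -4072.7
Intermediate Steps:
l = √53 ≈ 7.2801
b = √53 (b = √53 - (-1)*0 = √53 - 1*0 = √53 + 0 = √53 ≈ 7.2801)
b - 120*34 = √53 - 120*34 = √53 - 4080 = -4080 + √53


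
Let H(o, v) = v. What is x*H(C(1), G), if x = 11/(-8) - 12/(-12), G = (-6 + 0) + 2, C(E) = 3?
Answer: 3/2 ≈ 1.5000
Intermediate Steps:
G = -4 (G = -6 + 2 = -4)
x = -3/8 (x = 11*(-1/8) - 12*(-1/12) = -11/8 + 1 = -3/8 ≈ -0.37500)
x*H(C(1), G) = -3/8*(-4) = 3/2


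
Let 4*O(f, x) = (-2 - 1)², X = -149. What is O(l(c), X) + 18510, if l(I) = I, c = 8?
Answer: 74049/4 ≈ 18512.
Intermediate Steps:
O(f, x) = 9/4 (O(f, x) = (-2 - 1)²/4 = (¼)*(-3)² = (¼)*9 = 9/4)
O(l(c), X) + 18510 = 9/4 + 18510 = 74049/4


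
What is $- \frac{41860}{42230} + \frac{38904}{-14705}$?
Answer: $- \frac{225846722}{62099215} \approx -3.6369$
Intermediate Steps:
$- \frac{41860}{42230} + \frac{38904}{-14705} = \left(-41860\right) \frac{1}{42230} + 38904 \left(- \frac{1}{14705}\right) = - \frac{4186}{4223} - \frac{38904}{14705} = - \frac{225846722}{62099215}$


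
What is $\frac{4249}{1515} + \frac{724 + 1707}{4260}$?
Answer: $\frac{1452247}{430260} \approx 3.3753$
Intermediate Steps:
$\frac{4249}{1515} + \frac{724 + 1707}{4260} = 4249 \cdot \frac{1}{1515} + 2431 \cdot \frac{1}{4260} = \frac{4249}{1515} + \frac{2431}{4260} = \frac{1452247}{430260}$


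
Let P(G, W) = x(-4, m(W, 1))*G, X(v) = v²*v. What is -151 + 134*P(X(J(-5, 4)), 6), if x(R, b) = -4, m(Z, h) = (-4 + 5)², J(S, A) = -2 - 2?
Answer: 34153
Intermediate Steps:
J(S, A) = -4
m(Z, h) = 1 (m(Z, h) = 1² = 1)
X(v) = v³
P(G, W) = -4*G
-151 + 134*P(X(J(-5, 4)), 6) = -151 + 134*(-4*(-4)³) = -151 + 134*(-4*(-64)) = -151 + 134*256 = -151 + 34304 = 34153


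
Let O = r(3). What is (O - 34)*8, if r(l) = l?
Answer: -248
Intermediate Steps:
O = 3
(O - 34)*8 = (3 - 34)*8 = -31*8 = -248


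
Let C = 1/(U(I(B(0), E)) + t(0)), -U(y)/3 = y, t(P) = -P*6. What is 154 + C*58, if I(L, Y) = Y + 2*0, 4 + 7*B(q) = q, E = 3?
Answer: 1328/9 ≈ 147.56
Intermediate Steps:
B(q) = -4/7 + q/7
I(L, Y) = Y (I(L, Y) = Y + 0 = Y)
t(P) = -6*P
U(y) = -3*y
C = -⅑ (C = 1/(-3*3 - 6*0) = 1/(-9 + 0) = 1/(-9) = -⅑ ≈ -0.11111)
154 + C*58 = 154 - ⅑*58 = 154 - 58/9 = 1328/9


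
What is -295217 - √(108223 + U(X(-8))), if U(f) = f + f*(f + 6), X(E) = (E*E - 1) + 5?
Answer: -295217 - √113323 ≈ -2.9555e+5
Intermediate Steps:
X(E) = 4 + E² (X(E) = (E² - 1) + 5 = (-1 + E²) + 5 = 4 + E²)
U(f) = f + f*(6 + f)
-295217 - √(108223 + U(X(-8))) = -295217 - √(108223 + (4 + (-8)²)*(7 + (4 + (-8)²))) = -295217 - √(108223 + (4 + 64)*(7 + (4 + 64))) = -295217 - √(108223 + 68*(7 + 68)) = -295217 - √(108223 + 68*75) = -295217 - √(108223 + 5100) = -295217 - √113323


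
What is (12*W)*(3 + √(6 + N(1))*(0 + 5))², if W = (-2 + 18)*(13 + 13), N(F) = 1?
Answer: 918528 + 149760*√7 ≈ 1.3148e+6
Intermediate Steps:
W = 416 (W = 16*26 = 416)
(12*W)*(3 + √(6 + N(1))*(0 + 5))² = (12*416)*(3 + √(6 + 1)*(0 + 5))² = 4992*(3 + √7*5)² = 4992*(3 + 5*√7)²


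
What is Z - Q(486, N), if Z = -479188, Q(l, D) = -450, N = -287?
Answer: -478738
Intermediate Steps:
Z - Q(486, N) = -479188 - 1*(-450) = -479188 + 450 = -478738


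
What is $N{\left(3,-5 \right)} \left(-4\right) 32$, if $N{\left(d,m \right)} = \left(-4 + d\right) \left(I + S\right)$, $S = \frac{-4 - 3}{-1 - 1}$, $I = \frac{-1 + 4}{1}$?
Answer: $832$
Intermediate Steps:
$I = 3$ ($I = 3 \cdot 1 = 3$)
$S = \frac{7}{2}$ ($S = - \frac{7}{-2} = \left(-7\right) \left(- \frac{1}{2}\right) = \frac{7}{2} \approx 3.5$)
$N{\left(d,m \right)} = -26 + \frac{13 d}{2}$ ($N{\left(d,m \right)} = \left(-4 + d\right) \left(3 + \frac{7}{2}\right) = \left(-4 + d\right) \frac{13}{2} = -26 + \frac{13 d}{2}$)
$N{\left(3,-5 \right)} \left(-4\right) 32 = \left(-26 + \frac{13}{2} \cdot 3\right) \left(-4\right) 32 = \left(-26 + \frac{39}{2}\right) \left(-4\right) 32 = \left(- \frac{13}{2}\right) \left(-4\right) 32 = 26 \cdot 32 = 832$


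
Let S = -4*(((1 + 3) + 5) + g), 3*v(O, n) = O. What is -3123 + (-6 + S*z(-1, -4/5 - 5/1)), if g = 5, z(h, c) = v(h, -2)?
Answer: -9331/3 ≈ -3110.3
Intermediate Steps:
v(O, n) = O/3
z(h, c) = h/3
S = -56 (S = -4*(((1 + 3) + 5) + 5) = -4*((4 + 5) + 5) = -4*(9 + 5) = -4*14 = -56)
-3123 + (-6 + S*z(-1, -4/5 - 5/1)) = -3123 + (-6 - 56*(-1)/3) = -3123 + (-6 - 56*(-1/3)) = -3123 + (-6 + 56/3) = -3123 + 38/3 = -9331/3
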